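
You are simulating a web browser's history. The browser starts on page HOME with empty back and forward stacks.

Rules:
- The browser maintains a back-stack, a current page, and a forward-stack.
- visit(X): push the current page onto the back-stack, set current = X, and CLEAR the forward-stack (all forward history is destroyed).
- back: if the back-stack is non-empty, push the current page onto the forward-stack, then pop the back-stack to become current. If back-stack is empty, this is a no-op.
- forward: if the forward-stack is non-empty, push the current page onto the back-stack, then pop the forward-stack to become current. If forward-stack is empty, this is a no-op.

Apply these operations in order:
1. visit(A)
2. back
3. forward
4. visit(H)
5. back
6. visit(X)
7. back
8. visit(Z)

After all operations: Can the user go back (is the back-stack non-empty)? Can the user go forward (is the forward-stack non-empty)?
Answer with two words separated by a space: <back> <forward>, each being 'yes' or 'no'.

Answer: yes no

Derivation:
After 1 (visit(A)): cur=A back=1 fwd=0
After 2 (back): cur=HOME back=0 fwd=1
After 3 (forward): cur=A back=1 fwd=0
After 4 (visit(H)): cur=H back=2 fwd=0
After 5 (back): cur=A back=1 fwd=1
After 6 (visit(X)): cur=X back=2 fwd=0
After 7 (back): cur=A back=1 fwd=1
After 8 (visit(Z)): cur=Z back=2 fwd=0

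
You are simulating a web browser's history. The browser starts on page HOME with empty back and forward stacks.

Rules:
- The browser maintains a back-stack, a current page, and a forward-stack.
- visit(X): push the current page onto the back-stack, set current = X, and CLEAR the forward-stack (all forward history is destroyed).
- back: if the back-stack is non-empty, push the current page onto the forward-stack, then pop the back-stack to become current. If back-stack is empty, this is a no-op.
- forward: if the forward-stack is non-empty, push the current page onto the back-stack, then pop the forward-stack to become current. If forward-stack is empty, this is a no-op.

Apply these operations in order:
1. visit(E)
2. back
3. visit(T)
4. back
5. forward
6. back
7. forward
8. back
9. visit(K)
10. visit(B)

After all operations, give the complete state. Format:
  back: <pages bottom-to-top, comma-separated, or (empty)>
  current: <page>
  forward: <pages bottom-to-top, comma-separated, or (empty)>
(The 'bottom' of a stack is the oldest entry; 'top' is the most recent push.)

After 1 (visit(E)): cur=E back=1 fwd=0
After 2 (back): cur=HOME back=0 fwd=1
After 3 (visit(T)): cur=T back=1 fwd=0
After 4 (back): cur=HOME back=0 fwd=1
After 5 (forward): cur=T back=1 fwd=0
After 6 (back): cur=HOME back=0 fwd=1
After 7 (forward): cur=T back=1 fwd=0
After 8 (back): cur=HOME back=0 fwd=1
After 9 (visit(K)): cur=K back=1 fwd=0
After 10 (visit(B)): cur=B back=2 fwd=0

Answer: back: HOME,K
current: B
forward: (empty)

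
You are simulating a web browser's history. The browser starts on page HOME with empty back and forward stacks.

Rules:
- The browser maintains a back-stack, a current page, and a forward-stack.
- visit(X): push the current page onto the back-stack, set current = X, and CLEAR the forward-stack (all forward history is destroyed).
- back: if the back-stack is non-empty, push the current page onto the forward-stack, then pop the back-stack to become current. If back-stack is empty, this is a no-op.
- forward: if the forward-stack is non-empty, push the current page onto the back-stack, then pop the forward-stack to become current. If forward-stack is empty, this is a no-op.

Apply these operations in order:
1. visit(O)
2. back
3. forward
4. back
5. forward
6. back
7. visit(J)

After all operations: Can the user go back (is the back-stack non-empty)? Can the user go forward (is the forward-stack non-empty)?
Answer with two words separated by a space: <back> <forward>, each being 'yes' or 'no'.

After 1 (visit(O)): cur=O back=1 fwd=0
After 2 (back): cur=HOME back=0 fwd=1
After 3 (forward): cur=O back=1 fwd=0
After 4 (back): cur=HOME back=0 fwd=1
After 5 (forward): cur=O back=1 fwd=0
After 6 (back): cur=HOME back=0 fwd=1
After 7 (visit(J)): cur=J back=1 fwd=0

Answer: yes no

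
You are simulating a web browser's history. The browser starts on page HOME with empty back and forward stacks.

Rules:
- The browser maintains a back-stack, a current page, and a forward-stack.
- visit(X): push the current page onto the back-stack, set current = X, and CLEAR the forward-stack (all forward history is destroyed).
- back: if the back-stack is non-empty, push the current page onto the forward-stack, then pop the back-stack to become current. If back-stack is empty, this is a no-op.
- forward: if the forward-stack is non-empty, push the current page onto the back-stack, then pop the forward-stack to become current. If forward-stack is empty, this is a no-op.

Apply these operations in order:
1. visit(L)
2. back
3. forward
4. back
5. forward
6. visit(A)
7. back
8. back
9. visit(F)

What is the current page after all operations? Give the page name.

Answer: F

Derivation:
After 1 (visit(L)): cur=L back=1 fwd=0
After 2 (back): cur=HOME back=0 fwd=1
After 3 (forward): cur=L back=1 fwd=0
After 4 (back): cur=HOME back=0 fwd=1
After 5 (forward): cur=L back=1 fwd=0
After 6 (visit(A)): cur=A back=2 fwd=0
After 7 (back): cur=L back=1 fwd=1
After 8 (back): cur=HOME back=0 fwd=2
After 9 (visit(F)): cur=F back=1 fwd=0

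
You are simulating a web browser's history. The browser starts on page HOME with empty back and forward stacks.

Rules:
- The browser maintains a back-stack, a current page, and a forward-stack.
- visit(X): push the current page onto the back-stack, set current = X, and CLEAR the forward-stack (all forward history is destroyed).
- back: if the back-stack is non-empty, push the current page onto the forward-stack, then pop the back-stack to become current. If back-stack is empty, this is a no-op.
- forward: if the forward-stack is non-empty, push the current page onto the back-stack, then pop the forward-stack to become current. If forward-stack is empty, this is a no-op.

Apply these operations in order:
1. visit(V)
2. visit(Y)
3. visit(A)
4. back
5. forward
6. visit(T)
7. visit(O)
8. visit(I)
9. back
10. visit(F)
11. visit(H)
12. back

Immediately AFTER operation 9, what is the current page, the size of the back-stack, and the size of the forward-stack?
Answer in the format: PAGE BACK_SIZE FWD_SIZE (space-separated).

After 1 (visit(V)): cur=V back=1 fwd=0
After 2 (visit(Y)): cur=Y back=2 fwd=0
After 3 (visit(A)): cur=A back=3 fwd=0
After 4 (back): cur=Y back=2 fwd=1
After 5 (forward): cur=A back=3 fwd=0
After 6 (visit(T)): cur=T back=4 fwd=0
After 7 (visit(O)): cur=O back=5 fwd=0
After 8 (visit(I)): cur=I back=6 fwd=0
After 9 (back): cur=O back=5 fwd=1

O 5 1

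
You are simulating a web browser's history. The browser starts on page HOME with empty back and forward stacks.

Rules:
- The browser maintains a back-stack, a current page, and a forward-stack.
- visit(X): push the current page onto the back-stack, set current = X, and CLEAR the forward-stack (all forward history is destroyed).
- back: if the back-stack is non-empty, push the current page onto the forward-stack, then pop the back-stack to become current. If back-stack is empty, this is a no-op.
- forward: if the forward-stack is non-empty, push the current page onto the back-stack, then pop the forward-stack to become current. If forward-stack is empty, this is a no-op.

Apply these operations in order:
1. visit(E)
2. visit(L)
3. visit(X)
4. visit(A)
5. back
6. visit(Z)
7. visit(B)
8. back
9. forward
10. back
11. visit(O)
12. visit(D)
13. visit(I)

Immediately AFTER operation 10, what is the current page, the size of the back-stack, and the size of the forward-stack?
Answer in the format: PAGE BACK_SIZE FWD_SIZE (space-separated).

After 1 (visit(E)): cur=E back=1 fwd=0
After 2 (visit(L)): cur=L back=2 fwd=0
After 3 (visit(X)): cur=X back=3 fwd=0
After 4 (visit(A)): cur=A back=4 fwd=0
After 5 (back): cur=X back=3 fwd=1
After 6 (visit(Z)): cur=Z back=4 fwd=0
After 7 (visit(B)): cur=B back=5 fwd=0
After 8 (back): cur=Z back=4 fwd=1
After 9 (forward): cur=B back=5 fwd=0
After 10 (back): cur=Z back=4 fwd=1

Z 4 1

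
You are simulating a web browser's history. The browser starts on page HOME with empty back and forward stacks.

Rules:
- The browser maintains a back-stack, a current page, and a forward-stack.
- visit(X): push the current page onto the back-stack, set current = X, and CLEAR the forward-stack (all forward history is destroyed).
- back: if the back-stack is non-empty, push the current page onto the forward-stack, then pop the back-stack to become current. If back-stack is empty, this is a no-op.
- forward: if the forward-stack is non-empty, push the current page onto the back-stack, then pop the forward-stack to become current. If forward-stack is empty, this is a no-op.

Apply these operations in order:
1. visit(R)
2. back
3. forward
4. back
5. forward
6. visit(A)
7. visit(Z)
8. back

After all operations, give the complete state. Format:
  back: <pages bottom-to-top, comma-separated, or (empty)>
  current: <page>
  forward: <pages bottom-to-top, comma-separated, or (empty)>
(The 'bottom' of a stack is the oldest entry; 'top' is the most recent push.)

After 1 (visit(R)): cur=R back=1 fwd=0
After 2 (back): cur=HOME back=0 fwd=1
After 3 (forward): cur=R back=1 fwd=0
After 4 (back): cur=HOME back=0 fwd=1
After 5 (forward): cur=R back=1 fwd=0
After 6 (visit(A)): cur=A back=2 fwd=0
After 7 (visit(Z)): cur=Z back=3 fwd=0
After 8 (back): cur=A back=2 fwd=1

Answer: back: HOME,R
current: A
forward: Z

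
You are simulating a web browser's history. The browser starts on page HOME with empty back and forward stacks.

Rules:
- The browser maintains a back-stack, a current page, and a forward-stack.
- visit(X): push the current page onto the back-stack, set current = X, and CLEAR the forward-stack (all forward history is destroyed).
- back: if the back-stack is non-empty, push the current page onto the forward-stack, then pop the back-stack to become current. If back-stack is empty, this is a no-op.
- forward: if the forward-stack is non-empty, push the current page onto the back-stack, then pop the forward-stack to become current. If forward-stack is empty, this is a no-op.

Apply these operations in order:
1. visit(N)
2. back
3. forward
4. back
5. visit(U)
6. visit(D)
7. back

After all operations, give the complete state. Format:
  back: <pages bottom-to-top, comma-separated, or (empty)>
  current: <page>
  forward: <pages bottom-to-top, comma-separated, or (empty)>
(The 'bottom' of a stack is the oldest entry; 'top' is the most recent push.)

After 1 (visit(N)): cur=N back=1 fwd=0
After 2 (back): cur=HOME back=0 fwd=1
After 3 (forward): cur=N back=1 fwd=0
After 4 (back): cur=HOME back=0 fwd=1
After 5 (visit(U)): cur=U back=1 fwd=0
After 6 (visit(D)): cur=D back=2 fwd=0
After 7 (back): cur=U back=1 fwd=1

Answer: back: HOME
current: U
forward: D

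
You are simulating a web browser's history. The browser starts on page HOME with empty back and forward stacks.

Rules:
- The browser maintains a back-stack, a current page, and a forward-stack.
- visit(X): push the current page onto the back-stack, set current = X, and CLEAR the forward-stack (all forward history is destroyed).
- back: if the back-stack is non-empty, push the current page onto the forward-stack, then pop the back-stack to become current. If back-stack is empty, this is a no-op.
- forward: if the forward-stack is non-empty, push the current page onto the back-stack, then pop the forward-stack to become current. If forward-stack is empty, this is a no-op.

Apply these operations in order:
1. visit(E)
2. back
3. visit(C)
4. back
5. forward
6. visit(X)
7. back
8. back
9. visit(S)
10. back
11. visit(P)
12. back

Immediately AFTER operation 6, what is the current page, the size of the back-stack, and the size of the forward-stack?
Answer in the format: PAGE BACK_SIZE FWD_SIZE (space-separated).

After 1 (visit(E)): cur=E back=1 fwd=0
After 2 (back): cur=HOME back=0 fwd=1
After 3 (visit(C)): cur=C back=1 fwd=0
After 4 (back): cur=HOME back=0 fwd=1
After 5 (forward): cur=C back=1 fwd=0
After 6 (visit(X)): cur=X back=2 fwd=0

X 2 0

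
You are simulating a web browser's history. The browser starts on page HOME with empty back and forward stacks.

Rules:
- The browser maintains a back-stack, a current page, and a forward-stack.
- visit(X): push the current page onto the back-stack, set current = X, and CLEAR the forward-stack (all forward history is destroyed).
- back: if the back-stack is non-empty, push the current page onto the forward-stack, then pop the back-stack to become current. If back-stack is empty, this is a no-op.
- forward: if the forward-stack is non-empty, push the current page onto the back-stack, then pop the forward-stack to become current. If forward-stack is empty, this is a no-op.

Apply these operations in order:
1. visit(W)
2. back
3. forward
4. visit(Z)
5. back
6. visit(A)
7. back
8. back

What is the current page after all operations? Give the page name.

After 1 (visit(W)): cur=W back=1 fwd=0
After 2 (back): cur=HOME back=0 fwd=1
After 3 (forward): cur=W back=1 fwd=0
After 4 (visit(Z)): cur=Z back=2 fwd=0
After 5 (back): cur=W back=1 fwd=1
After 6 (visit(A)): cur=A back=2 fwd=0
After 7 (back): cur=W back=1 fwd=1
After 8 (back): cur=HOME back=0 fwd=2

Answer: HOME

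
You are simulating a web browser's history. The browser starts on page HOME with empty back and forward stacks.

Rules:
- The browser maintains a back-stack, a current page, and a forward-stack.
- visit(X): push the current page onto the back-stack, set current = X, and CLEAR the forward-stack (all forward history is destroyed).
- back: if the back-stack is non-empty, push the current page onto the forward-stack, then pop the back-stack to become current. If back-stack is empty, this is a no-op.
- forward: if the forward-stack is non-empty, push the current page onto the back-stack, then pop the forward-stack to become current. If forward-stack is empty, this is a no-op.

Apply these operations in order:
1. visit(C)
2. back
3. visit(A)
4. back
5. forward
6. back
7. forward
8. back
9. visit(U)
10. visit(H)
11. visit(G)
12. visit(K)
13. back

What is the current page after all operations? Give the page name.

After 1 (visit(C)): cur=C back=1 fwd=0
After 2 (back): cur=HOME back=0 fwd=1
After 3 (visit(A)): cur=A back=1 fwd=0
After 4 (back): cur=HOME back=0 fwd=1
After 5 (forward): cur=A back=1 fwd=0
After 6 (back): cur=HOME back=0 fwd=1
After 7 (forward): cur=A back=1 fwd=0
After 8 (back): cur=HOME back=0 fwd=1
After 9 (visit(U)): cur=U back=1 fwd=0
After 10 (visit(H)): cur=H back=2 fwd=0
After 11 (visit(G)): cur=G back=3 fwd=0
After 12 (visit(K)): cur=K back=4 fwd=0
After 13 (back): cur=G back=3 fwd=1

Answer: G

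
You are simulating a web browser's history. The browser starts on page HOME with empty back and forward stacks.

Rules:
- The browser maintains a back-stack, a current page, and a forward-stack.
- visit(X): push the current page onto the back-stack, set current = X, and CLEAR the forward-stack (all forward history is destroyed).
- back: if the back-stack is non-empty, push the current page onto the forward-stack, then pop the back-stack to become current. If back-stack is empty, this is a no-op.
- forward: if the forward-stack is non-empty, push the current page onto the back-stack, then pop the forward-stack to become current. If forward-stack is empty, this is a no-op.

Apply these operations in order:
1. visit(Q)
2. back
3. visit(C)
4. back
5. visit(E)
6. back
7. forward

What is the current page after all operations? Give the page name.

Answer: E

Derivation:
After 1 (visit(Q)): cur=Q back=1 fwd=0
After 2 (back): cur=HOME back=0 fwd=1
After 3 (visit(C)): cur=C back=1 fwd=0
After 4 (back): cur=HOME back=0 fwd=1
After 5 (visit(E)): cur=E back=1 fwd=0
After 6 (back): cur=HOME back=0 fwd=1
After 7 (forward): cur=E back=1 fwd=0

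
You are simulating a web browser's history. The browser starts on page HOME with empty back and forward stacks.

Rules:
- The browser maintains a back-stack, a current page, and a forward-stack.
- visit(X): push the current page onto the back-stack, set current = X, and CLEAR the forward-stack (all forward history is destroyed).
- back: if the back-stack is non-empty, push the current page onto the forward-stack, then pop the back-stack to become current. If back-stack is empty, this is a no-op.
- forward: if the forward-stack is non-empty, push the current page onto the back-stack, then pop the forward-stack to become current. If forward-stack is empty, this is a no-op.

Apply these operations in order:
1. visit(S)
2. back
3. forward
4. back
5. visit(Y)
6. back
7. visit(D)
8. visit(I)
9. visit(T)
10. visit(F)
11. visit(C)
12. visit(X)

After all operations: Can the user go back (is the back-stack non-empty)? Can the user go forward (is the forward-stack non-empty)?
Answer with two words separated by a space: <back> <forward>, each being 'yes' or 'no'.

Answer: yes no

Derivation:
After 1 (visit(S)): cur=S back=1 fwd=0
After 2 (back): cur=HOME back=0 fwd=1
After 3 (forward): cur=S back=1 fwd=0
After 4 (back): cur=HOME back=0 fwd=1
After 5 (visit(Y)): cur=Y back=1 fwd=0
After 6 (back): cur=HOME back=0 fwd=1
After 7 (visit(D)): cur=D back=1 fwd=0
After 8 (visit(I)): cur=I back=2 fwd=0
After 9 (visit(T)): cur=T back=3 fwd=0
After 10 (visit(F)): cur=F back=4 fwd=0
After 11 (visit(C)): cur=C back=5 fwd=0
After 12 (visit(X)): cur=X back=6 fwd=0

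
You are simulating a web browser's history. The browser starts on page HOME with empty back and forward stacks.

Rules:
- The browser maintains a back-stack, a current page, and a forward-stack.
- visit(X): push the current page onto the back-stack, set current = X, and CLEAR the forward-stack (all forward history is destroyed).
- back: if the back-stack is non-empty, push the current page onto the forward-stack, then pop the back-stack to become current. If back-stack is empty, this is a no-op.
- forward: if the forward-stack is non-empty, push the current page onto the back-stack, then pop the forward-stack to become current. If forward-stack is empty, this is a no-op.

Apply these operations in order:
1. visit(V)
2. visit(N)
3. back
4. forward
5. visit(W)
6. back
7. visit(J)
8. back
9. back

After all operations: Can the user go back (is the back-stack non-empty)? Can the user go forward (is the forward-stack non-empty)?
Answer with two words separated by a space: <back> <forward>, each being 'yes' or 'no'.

After 1 (visit(V)): cur=V back=1 fwd=0
After 2 (visit(N)): cur=N back=2 fwd=0
After 3 (back): cur=V back=1 fwd=1
After 4 (forward): cur=N back=2 fwd=0
After 5 (visit(W)): cur=W back=3 fwd=0
After 6 (back): cur=N back=2 fwd=1
After 7 (visit(J)): cur=J back=3 fwd=0
After 8 (back): cur=N back=2 fwd=1
After 9 (back): cur=V back=1 fwd=2

Answer: yes yes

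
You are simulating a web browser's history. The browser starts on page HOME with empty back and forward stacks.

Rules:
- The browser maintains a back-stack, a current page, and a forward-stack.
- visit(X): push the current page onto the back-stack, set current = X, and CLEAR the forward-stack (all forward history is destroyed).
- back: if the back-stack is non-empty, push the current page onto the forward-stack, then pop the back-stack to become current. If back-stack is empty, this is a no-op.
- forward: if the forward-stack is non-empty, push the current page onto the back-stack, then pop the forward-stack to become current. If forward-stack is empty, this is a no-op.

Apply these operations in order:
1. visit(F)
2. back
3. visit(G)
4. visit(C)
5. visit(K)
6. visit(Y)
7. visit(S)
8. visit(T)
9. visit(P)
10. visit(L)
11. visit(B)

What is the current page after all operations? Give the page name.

After 1 (visit(F)): cur=F back=1 fwd=0
After 2 (back): cur=HOME back=0 fwd=1
After 3 (visit(G)): cur=G back=1 fwd=0
After 4 (visit(C)): cur=C back=2 fwd=0
After 5 (visit(K)): cur=K back=3 fwd=0
After 6 (visit(Y)): cur=Y back=4 fwd=0
After 7 (visit(S)): cur=S back=5 fwd=0
After 8 (visit(T)): cur=T back=6 fwd=0
After 9 (visit(P)): cur=P back=7 fwd=0
After 10 (visit(L)): cur=L back=8 fwd=0
After 11 (visit(B)): cur=B back=9 fwd=0

Answer: B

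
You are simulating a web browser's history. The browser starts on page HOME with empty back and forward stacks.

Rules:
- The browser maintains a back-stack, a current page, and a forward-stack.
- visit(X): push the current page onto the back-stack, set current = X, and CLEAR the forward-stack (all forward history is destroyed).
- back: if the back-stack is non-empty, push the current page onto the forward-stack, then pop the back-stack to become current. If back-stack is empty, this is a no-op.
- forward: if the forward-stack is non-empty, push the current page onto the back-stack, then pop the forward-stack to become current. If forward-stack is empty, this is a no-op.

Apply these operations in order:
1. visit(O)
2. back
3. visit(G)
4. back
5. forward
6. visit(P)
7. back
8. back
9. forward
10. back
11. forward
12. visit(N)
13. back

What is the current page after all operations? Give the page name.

Answer: G

Derivation:
After 1 (visit(O)): cur=O back=1 fwd=0
After 2 (back): cur=HOME back=0 fwd=1
After 3 (visit(G)): cur=G back=1 fwd=0
After 4 (back): cur=HOME back=0 fwd=1
After 5 (forward): cur=G back=1 fwd=0
After 6 (visit(P)): cur=P back=2 fwd=0
After 7 (back): cur=G back=1 fwd=1
After 8 (back): cur=HOME back=0 fwd=2
After 9 (forward): cur=G back=1 fwd=1
After 10 (back): cur=HOME back=0 fwd=2
After 11 (forward): cur=G back=1 fwd=1
After 12 (visit(N)): cur=N back=2 fwd=0
After 13 (back): cur=G back=1 fwd=1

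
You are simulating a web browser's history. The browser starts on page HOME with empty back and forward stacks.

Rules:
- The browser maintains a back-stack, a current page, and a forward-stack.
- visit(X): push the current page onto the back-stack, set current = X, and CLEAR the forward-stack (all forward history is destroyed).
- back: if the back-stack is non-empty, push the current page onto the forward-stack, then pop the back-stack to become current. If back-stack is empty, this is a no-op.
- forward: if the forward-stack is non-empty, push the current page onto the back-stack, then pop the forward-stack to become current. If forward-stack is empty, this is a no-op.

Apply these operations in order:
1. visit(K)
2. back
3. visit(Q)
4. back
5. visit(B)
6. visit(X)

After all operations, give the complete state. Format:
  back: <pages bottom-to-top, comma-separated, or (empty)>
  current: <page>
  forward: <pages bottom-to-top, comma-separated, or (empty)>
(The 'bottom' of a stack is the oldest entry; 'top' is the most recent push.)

After 1 (visit(K)): cur=K back=1 fwd=0
After 2 (back): cur=HOME back=0 fwd=1
After 3 (visit(Q)): cur=Q back=1 fwd=0
After 4 (back): cur=HOME back=0 fwd=1
After 5 (visit(B)): cur=B back=1 fwd=0
After 6 (visit(X)): cur=X back=2 fwd=0

Answer: back: HOME,B
current: X
forward: (empty)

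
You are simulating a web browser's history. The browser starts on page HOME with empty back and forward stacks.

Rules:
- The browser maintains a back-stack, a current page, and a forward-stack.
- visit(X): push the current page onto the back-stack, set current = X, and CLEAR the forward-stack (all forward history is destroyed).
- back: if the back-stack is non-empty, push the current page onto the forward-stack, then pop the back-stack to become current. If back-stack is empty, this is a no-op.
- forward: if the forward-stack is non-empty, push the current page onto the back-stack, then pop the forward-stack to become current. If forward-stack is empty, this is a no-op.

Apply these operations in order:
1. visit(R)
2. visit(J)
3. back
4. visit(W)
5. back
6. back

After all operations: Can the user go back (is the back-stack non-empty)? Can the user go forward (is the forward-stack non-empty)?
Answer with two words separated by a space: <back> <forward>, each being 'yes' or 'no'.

After 1 (visit(R)): cur=R back=1 fwd=0
After 2 (visit(J)): cur=J back=2 fwd=0
After 3 (back): cur=R back=1 fwd=1
After 4 (visit(W)): cur=W back=2 fwd=0
After 5 (back): cur=R back=1 fwd=1
After 6 (back): cur=HOME back=0 fwd=2

Answer: no yes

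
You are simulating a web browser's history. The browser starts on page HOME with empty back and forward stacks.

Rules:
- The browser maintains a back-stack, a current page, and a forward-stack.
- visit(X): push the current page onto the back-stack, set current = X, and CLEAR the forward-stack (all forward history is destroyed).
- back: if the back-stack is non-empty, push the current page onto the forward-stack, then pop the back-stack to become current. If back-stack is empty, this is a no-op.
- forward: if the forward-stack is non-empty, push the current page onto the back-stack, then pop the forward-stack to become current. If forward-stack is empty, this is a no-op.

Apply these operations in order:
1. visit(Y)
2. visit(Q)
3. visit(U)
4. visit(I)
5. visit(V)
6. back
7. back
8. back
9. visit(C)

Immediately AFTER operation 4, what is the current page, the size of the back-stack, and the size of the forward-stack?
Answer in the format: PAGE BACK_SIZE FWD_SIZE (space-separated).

After 1 (visit(Y)): cur=Y back=1 fwd=0
After 2 (visit(Q)): cur=Q back=2 fwd=0
After 3 (visit(U)): cur=U back=3 fwd=0
After 4 (visit(I)): cur=I back=4 fwd=0

I 4 0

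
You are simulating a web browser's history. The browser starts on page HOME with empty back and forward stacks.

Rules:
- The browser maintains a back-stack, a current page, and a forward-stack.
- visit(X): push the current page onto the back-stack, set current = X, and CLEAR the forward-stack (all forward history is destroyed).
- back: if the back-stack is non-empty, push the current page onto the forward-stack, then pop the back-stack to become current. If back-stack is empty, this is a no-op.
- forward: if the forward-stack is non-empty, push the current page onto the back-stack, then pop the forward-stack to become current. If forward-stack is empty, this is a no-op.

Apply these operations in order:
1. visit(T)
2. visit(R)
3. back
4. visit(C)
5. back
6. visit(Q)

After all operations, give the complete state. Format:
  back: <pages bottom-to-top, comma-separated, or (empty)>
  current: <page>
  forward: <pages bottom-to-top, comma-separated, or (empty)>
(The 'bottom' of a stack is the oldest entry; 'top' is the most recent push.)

After 1 (visit(T)): cur=T back=1 fwd=0
After 2 (visit(R)): cur=R back=2 fwd=0
After 3 (back): cur=T back=1 fwd=1
After 4 (visit(C)): cur=C back=2 fwd=0
After 5 (back): cur=T back=1 fwd=1
After 6 (visit(Q)): cur=Q back=2 fwd=0

Answer: back: HOME,T
current: Q
forward: (empty)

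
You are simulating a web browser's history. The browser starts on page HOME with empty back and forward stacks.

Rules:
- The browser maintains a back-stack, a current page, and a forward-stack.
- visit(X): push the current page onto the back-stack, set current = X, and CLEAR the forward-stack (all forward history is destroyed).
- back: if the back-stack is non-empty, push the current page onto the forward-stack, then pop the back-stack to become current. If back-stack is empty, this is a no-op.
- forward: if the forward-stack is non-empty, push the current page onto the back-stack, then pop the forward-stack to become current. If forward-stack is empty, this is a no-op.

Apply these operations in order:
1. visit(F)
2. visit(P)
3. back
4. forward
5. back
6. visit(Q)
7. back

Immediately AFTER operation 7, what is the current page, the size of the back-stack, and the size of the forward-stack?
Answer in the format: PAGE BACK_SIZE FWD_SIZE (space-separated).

After 1 (visit(F)): cur=F back=1 fwd=0
After 2 (visit(P)): cur=P back=2 fwd=0
After 3 (back): cur=F back=1 fwd=1
After 4 (forward): cur=P back=2 fwd=0
After 5 (back): cur=F back=1 fwd=1
After 6 (visit(Q)): cur=Q back=2 fwd=0
After 7 (back): cur=F back=1 fwd=1

F 1 1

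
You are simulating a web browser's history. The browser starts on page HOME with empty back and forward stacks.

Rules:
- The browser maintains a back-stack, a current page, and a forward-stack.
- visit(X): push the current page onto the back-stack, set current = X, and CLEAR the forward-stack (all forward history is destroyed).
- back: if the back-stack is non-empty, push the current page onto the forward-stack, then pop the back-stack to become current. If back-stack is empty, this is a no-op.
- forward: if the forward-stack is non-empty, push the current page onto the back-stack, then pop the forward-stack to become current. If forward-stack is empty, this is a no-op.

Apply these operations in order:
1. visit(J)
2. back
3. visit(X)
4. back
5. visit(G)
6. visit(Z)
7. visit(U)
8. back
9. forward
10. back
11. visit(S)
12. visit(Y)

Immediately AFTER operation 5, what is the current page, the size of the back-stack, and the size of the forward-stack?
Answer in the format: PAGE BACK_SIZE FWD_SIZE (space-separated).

After 1 (visit(J)): cur=J back=1 fwd=0
After 2 (back): cur=HOME back=0 fwd=1
After 3 (visit(X)): cur=X back=1 fwd=0
After 4 (back): cur=HOME back=0 fwd=1
After 5 (visit(G)): cur=G back=1 fwd=0

G 1 0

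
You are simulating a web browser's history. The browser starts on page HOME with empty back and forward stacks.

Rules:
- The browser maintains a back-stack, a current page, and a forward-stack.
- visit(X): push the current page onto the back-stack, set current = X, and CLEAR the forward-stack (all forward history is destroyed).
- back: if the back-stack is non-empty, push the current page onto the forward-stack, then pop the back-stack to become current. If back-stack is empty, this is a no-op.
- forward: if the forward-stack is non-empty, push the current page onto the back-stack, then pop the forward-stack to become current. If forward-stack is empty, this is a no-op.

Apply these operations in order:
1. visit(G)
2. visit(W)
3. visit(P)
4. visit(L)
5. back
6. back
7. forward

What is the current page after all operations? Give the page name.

Answer: P

Derivation:
After 1 (visit(G)): cur=G back=1 fwd=0
After 2 (visit(W)): cur=W back=2 fwd=0
After 3 (visit(P)): cur=P back=3 fwd=0
After 4 (visit(L)): cur=L back=4 fwd=0
After 5 (back): cur=P back=3 fwd=1
After 6 (back): cur=W back=2 fwd=2
After 7 (forward): cur=P back=3 fwd=1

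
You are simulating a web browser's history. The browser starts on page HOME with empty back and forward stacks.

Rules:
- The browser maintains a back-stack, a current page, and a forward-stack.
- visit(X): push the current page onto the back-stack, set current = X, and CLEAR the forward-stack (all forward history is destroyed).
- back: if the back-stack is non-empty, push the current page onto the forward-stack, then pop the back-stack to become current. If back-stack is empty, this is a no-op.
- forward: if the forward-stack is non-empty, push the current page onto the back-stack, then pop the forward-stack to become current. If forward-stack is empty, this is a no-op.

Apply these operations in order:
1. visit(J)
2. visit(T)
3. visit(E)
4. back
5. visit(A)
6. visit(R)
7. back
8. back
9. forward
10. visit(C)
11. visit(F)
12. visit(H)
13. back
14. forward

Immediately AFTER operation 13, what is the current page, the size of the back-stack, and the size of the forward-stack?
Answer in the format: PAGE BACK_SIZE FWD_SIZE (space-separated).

After 1 (visit(J)): cur=J back=1 fwd=0
After 2 (visit(T)): cur=T back=2 fwd=0
After 3 (visit(E)): cur=E back=3 fwd=0
After 4 (back): cur=T back=2 fwd=1
After 5 (visit(A)): cur=A back=3 fwd=0
After 6 (visit(R)): cur=R back=4 fwd=0
After 7 (back): cur=A back=3 fwd=1
After 8 (back): cur=T back=2 fwd=2
After 9 (forward): cur=A back=3 fwd=1
After 10 (visit(C)): cur=C back=4 fwd=0
After 11 (visit(F)): cur=F back=5 fwd=0
After 12 (visit(H)): cur=H back=6 fwd=0
After 13 (back): cur=F back=5 fwd=1

F 5 1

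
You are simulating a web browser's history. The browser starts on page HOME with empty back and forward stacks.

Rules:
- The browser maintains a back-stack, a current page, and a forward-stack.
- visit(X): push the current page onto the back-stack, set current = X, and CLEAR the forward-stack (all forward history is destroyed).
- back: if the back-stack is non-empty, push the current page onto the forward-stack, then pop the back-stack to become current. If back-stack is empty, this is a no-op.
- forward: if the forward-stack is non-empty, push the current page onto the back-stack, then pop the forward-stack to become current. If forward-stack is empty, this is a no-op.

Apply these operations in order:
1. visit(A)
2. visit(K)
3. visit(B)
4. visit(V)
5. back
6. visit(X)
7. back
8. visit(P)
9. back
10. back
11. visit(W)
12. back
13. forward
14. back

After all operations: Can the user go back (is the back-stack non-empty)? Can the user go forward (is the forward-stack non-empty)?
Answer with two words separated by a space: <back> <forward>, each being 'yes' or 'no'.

Answer: yes yes

Derivation:
After 1 (visit(A)): cur=A back=1 fwd=0
After 2 (visit(K)): cur=K back=2 fwd=0
After 3 (visit(B)): cur=B back=3 fwd=0
After 4 (visit(V)): cur=V back=4 fwd=0
After 5 (back): cur=B back=3 fwd=1
After 6 (visit(X)): cur=X back=4 fwd=0
After 7 (back): cur=B back=3 fwd=1
After 8 (visit(P)): cur=P back=4 fwd=0
After 9 (back): cur=B back=3 fwd=1
After 10 (back): cur=K back=2 fwd=2
After 11 (visit(W)): cur=W back=3 fwd=0
After 12 (back): cur=K back=2 fwd=1
After 13 (forward): cur=W back=3 fwd=0
After 14 (back): cur=K back=2 fwd=1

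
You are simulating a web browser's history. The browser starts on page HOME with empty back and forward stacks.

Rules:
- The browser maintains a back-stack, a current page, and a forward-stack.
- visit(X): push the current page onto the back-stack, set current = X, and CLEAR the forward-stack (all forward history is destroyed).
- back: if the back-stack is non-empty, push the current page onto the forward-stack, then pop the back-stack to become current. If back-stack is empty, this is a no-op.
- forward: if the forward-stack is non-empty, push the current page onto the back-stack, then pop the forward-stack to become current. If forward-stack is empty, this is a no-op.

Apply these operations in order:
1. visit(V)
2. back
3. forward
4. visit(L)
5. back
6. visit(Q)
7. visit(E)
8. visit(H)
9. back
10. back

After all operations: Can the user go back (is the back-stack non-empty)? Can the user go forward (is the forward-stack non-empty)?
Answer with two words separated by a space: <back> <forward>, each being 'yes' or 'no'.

After 1 (visit(V)): cur=V back=1 fwd=0
After 2 (back): cur=HOME back=0 fwd=1
After 3 (forward): cur=V back=1 fwd=0
After 4 (visit(L)): cur=L back=2 fwd=0
After 5 (back): cur=V back=1 fwd=1
After 6 (visit(Q)): cur=Q back=2 fwd=0
After 7 (visit(E)): cur=E back=3 fwd=0
After 8 (visit(H)): cur=H back=4 fwd=0
After 9 (back): cur=E back=3 fwd=1
After 10 (back): cur=Q back=2 fwd=2

Answer: yes yes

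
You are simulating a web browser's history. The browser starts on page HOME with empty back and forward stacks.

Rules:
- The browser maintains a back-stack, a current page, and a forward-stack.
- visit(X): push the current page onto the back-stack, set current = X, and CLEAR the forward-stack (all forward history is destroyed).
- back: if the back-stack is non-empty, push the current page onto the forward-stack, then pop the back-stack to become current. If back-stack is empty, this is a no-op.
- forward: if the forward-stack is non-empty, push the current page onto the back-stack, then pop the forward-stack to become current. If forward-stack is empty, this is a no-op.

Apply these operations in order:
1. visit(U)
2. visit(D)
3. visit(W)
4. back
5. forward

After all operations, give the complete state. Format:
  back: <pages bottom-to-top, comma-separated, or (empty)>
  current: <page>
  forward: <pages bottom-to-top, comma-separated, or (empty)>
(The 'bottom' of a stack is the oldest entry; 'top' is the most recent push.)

Answer: back: HOME,U,D
current: W
forward: (empty)

Derivation:
After 1 (visit(U)): cur=U back=1 fwd=0
After 2 (visit(D)): cur=D back=2 fwd=0
After 3 (visit(W)): cur=W back=3 fwd=0
After 4 (back): cur=D back=2 fwd=1
After 5 (forward): cur=W back=3 fwd=0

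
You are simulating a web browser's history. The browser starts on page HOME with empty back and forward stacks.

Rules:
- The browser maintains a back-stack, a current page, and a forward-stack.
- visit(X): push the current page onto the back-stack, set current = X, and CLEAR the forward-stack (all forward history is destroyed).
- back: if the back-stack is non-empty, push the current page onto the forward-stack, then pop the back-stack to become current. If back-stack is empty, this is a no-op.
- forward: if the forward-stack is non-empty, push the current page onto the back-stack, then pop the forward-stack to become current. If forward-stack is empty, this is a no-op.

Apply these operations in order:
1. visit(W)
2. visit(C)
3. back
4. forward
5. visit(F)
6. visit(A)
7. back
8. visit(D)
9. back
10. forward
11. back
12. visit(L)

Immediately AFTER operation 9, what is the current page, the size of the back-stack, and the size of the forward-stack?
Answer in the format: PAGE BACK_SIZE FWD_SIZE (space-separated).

After 1 (visit(W)): cur=W back=1 fwd=0
After 2 (visit(C)): cur=C back=2 fwd=0
After 3 (back): cur=W back=1 fwd=1
After 4 (forward): cur=C back=2 fwd=0
After 5 (visit(F)): cur=F back=3 fwd=0
After 6 (visit(A)): cur=A back=4 fwd=0
After 7 (back): cur=F back=3 fwd=1
After 8 (visit(D)): cur=D back=4 fwd=0
After 9 (back): cur=F back=3 fwd=1

F 3 1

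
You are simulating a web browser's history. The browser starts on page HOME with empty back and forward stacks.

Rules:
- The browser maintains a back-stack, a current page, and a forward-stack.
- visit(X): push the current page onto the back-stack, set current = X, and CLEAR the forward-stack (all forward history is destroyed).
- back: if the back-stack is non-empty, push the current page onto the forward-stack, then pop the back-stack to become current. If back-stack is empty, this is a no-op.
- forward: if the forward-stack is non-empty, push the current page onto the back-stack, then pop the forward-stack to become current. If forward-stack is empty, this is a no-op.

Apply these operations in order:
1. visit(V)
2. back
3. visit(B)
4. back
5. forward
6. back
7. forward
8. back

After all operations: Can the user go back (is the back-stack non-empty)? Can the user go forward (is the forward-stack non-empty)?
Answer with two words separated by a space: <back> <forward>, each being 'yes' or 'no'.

Answer: no yes

Derivation:
After 1 (visit(V)): cur=V back=1 fwd=0
After 2 (back): cur=HOME back=0 fwd=1
After 3 (visit(B)): cur=B back=1 fwd=0
After 4 (back): cur=HOME back=0 fwd=1
After 5 (forward): cur=B back=1 fwd=0
After 6 (back): cur=HOME back=0 fwd=1
After 7 (forward): cur=B back=1 fwd=0
After 8 (back): cur=HOME back=0 fwd=1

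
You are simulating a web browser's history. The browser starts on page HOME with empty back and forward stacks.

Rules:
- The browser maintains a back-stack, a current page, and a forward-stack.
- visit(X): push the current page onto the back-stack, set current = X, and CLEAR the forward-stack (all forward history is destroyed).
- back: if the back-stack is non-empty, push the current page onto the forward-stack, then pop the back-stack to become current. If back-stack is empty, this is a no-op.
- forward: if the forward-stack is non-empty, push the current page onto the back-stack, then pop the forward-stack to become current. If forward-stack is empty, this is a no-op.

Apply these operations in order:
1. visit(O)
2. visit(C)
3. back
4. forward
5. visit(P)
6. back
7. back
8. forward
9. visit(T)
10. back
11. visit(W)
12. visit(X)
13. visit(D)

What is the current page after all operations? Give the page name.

Answer: D

Derivation:
After 1 (visit(O)): cur=O back=1 fwd=0
After 2 (visit(C)): cur=C back=2 fwd=0
After 3 (back): cur=O back=1 fwd=1
After 4 (forward): cur=C back=2 fwd=0
After 5 (visit(P)): cur=P back=3 fwd=0
After 6 (back): cur=C back=2 fwd=1
After 7 (back): cur=O back=1 fwd=2
After 8 (forward): cur=C back=2 fwd=1
After 9 (visit(T)): cur=T back=3 fwd=0
After 10 (back): cur=C back=2 fwd=1
After 11 (visit(W)): cur=W back=3 fwd=0
After 12 (visit(X)): cur=X back=4 fwd=0
After 13 (visit(D)): cur=D back=5 fwd=0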